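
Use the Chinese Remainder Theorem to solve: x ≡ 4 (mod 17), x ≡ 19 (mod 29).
106

Using the Chinese Remainder Theorem:
M = product of moduli = 493
For equation 1: M_1 = 29, 29 ≡ 12 (mod 17), inverse of 29 mod 17 is 10 (check: 12 × 10 = 120 ≡ 1 (mod 17))
For equation 2: M_2 = 17, 17 ≡ 17 (mod 29), inverse of 17 mod 29 is 12 (check: 17 × 12 = 204 ≡ 1 (mod 29))
Combine: x ≡ Σ r_i×M_i×(M_i⁻¹ mod m_i) = 4×29×10 + 19×17×12 = 1160 + 3876 = 5036
5036 mod 493 = 106
x ≡ 106 (mod 493)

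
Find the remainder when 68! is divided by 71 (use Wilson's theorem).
(70)! = (68)! × (69) × (70) ≡ -1 (mod 71). So (68)! ≡ -1 × [(70)(69)]^(-1) ≡ 35 (mod 71)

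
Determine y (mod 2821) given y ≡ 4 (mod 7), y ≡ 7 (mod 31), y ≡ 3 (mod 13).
627

Using the Chinese Remainder Theorem:
M = product of moduli = 2821
For equation 1: M_1 = 403, 403 ≡ 4 (mod 7), inverse of 403 mod 7 is 2 (check: 4 × 2 = 8 ≡ 1 (mod 7))
For equation 2: M_2 = 91, 91 ≡ 29 (mod 31), inverse of 91 mod 31 is 15 (check: 29 × 15 = 435 ≡ 1 (mod 31))
For equation 3: M_3 = 217, 217 ≡ 9 (mod 13), inverse of 217 mod 13 is 3 (check: 9 × 3 = 27 ≡ 1 (mod 13))
Combine: y ≡ Σ r_i×M_i×(M_i⁻¹ mod m_i) = 4×403×2 + 7×91×15 + 3×217×3 = 3224 + 9555 + 1953 = 14732
14732 mod 2821 = 627
y ≡ 627 (mod 2821)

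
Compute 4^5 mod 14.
5 = 4 + 1 (binary 101). Repeated squaring mod 14: 4^1 ≡ 4; 4^2 ≡ 4² = 16 ≡ 2; 4^4 ≡ 2² = 4 ≡ 4. Multiply: 4^5 = 4^4 × 4^1 ≡ 4 × 4 (mod 14): 4 × 4 = 16 ≡ 2. So 4^5 ≡ 2 (mod 14).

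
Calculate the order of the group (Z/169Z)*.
156

Prime factorization: 169 = 13^2
Using the formula φ(n) = n × Π(1 - 1/p) for each prime factor p:
φ(169) = 169 × (1 - 1/13)
φ(169) = 156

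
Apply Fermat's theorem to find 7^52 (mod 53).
By Fermat's Little Theorem, 7^{52} ≡ 1 (mod 53) since 53 is prime and gcd(7, 53) = 1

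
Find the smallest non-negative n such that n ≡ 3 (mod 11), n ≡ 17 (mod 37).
91

Using the Chinese Remainder Theorem:
M = product of moduli = 407
For equation 1: M_1 = 37, 37 ≡ 4 (mod 11), inverse of 37 mod 11 is 3 (check: 4 × 3 = 12 ≡ 1 (mod 11))
For equation 2: M_2 = 11, 11 ≡ 11 (mod 37), inverse of 11 mod 37 is 27 (check: 11 × 27 = 297 ≡ 1 (mod 37))
Combine: n ≡ Σ r_i×M_i×(M_i⁻¹ mod m_i) = 3×37×3 + 17×11×27 = 333 + 5049 = 5382
5382 mod 407 = 91
n ≡ 91 (mod 407)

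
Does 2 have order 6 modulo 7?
p - 1 = 6 has prime divisors 2, 3. Check 2^(6/q) mod 7 for each: 2^(6/2) = 2^3 ≡ 1, 2^(6/3) = 2^2 ≡ 4 (mod 7). Since 2^3 ≡ 1 (mod 7), the order of 2 divides 3 (in fact the order is 3) ≠ 6, so it is not a primitive root.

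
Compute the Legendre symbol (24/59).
(24/59) = 24^{29} mod 59 = -1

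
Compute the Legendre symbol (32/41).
(32/41) = 32^{20} mod 41 = 1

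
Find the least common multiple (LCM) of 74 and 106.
3922

First find GCD(74, 106) using the Euclidean algorithm:
74 = 0 × 106 + 74
106 = 1 × 74 + 32
74 = 2 × 32 + 10
32 = 3 × 10 + 2
10 = 5 × 2 + 0
GCD(74, 106) = 2

LCM formula: LCM(a, b) = (a × b) / GCD(a, b)
LCM(74, 106) = (74 × 106) / 2
LCM(74, 106) = 7844 / 2
LCM(74, 106) = 3922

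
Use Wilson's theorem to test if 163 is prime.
(162)! mod 163 = 162. Since 162 ≡ -1 (mod 163), 163 is prime.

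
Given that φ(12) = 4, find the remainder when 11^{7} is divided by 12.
By Euler: 11^{4} ≡ 1 (mod 12) since gcd(11, 12) = 1. 7 = 1×4 + 3. So 11^{7} ≡ 11^{3} ≡ 11 (mod 12)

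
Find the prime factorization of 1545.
3 × 5 × 103

Divide by primes starting from smallest:
1545 ÷ 3 = 515
515 ÷ 5 = 103
103 ÷ 103 = 1

1545 = 3 × 5 × 103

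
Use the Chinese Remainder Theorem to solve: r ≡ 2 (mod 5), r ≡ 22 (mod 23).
M = 5 × 23 = 115. M₁ = 23, y₁ ≡ 2 (mod 5). M₂ = 5, y₂ ≡ 14 (mod 23). r = 2×23×2 + 22×5×14 ≡ 22 (mod 115)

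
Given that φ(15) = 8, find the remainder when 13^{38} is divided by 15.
By Euler: 13^{8} ≡ 1 (mod 15) since gcd(13, 15) = 1. 38 = 4×8 + 6. So 13^{38} ≡ 13^{6} ≡ 4 (mod 15)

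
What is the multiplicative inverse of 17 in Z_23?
17^(-1) ≡ 19 (mod 23). Verification: 17 × 19 = 323 ≡ 1 (mod 23)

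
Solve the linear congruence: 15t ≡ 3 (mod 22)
9

Since gcd(15, 22) = 1 divides 3, a solution exists.
Multiply both sides by the inverse of 15 mod 22:
  15^(-1) mod 22 = 3
  x ≡ 3 × 3 ≡ 9 ≡ 9 (mod 22)
Verification: 15 × 9 = 135 = 6 × 22 + 3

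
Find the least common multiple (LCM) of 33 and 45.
495

First find GCD(33, 45) using the Euclidean algorithm:
33 = 0 × 45 + 33
45 = 1 × 33 + 12
33 = 2 × 12 + 9
12 = 1 × 9 + 3
9 = 3 × 3 + 0
GCD(33, 45) = 3

LCM formula: LCM(a, b) = (a × b) / GCD(a, b)
LCM(33, 45) = (33 × 45) / 3
LCM(33, 45) = 1485 / 3
LCM(33, 45) = 495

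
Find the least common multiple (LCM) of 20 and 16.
80

First find GCD(20, 16) using the Euclidean algorithm:
20 = 1 × 16 + 4
16 = 4 × 4 + 0
GCD(20, 16) = 4

LCM formula: LCM(a, b) = (a × b) / GCD(a, b)
LCM(20, 16) = (20 × 16) / 4
LCM(20, 16) = 320 / 4
LCM(20, 16) = 80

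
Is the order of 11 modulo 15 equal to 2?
Yes, ord_15(11) = 2.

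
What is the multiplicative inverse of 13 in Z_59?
50

Using Extended Euclidean Algorithm:
gcd(13, 59) = 1
Bezout coefficients: 13 × -9 + 59 × 2 = 1
So 13 × -9 ≡ 1 (mod 59)
The inverse is -9 mod 59 = 50
Verification: 13 × 50 = 650 = 11 × 59 + 1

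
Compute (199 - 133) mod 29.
8

(199 - 133) = 66
66 mod 29 = 8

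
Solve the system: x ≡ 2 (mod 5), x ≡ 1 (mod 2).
M = 5 × 2 = 10. M₁ = 2, y₁ ≡ 3 (mod 5). M₂ = 5, y₂ ≡ 1 (mod 2). x = 2×2×3 + 1×5×1 ≡ 7 (mod 10)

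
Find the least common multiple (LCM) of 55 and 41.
2255

First find GCD(55, 41) using the Euclidean algorithm:
55 = 1 × 41 + 14
41 = 2 × 14 + 13
14 = 1 × 13 + 1
13 = 13 × 1 + 0
GCD(55, 41) = 1

LCM formula: LCM(a, b) = (a × b) / GCD(a, b)
LCM(55, 41) = (55 × 41) / 1
LCM(55, 41) = 2255 / 1
LCM(55, 41) = 2255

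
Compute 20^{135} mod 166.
46

Using successive squaring:
Binary expansion of 135: 10000111
Powers of 20 mod 166 (each is the square of the previous):
  20^1 ≡ 20 (mod 166)
  20^2 ≡ 20² = 400 ≡ 68 (mod 166)
  20^4 ≡ 68² = 4624 ≡ 142 (mod 166)
  20^8 ≡ 142² = 20164 ≡ 78 (mod 166)
  20^16 ≡ 78² = 6084 ≡ 108 (mod 166)
  20^32 ≡ 108² = 11664 ≡ 44 (mod 166)
  20^64 ≡ 44² = 1936 ≡ 110 (mod 166)
  20^128 ≡ 110² = 12100 ≡ 148 (mod 166)
135 = 128 + 4 + 2 + 1, so 20^135 = 20^128 × 20^4 × 20^2 × 20^1 ≡ 148 × 142 × 68 × 20 (mod 166)
Multiplying step by step:
  148 × 142 = 21016 ≡ 100 (mod 166)
  100 × 68 = 6800 ≡ 160 (mod 166)
  160 × 20 = 3200 ≡ 46 (mod 166)
Result: 20^135 ≡ 46 (mod 166)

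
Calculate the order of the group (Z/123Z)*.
80

Prime factorization: 123 = 3 × 41
Using the formula φ(n) = n × Π(1 - 1/p) for each prime factor p:
φ(123) = 123 × (1 - 1/3) × (1 - 1/41)
φ(123) = 80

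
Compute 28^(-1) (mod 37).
28^(-1) ≡ 4 (mod 37). Verification: 28 × 4 = 112 ≡ 1 (mod 37)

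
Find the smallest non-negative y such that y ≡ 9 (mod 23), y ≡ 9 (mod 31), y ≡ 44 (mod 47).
15695

Using the Chinese Remainder Theorem:
M = product of moduli = 33511
For equation 1: M_1 = 1457, 1457 ≡ 8 (mod 23), inverse of 1457 mod 23 is 3 (check: 8 × 3 = 24 ≡ 1 (mod 23))
For equation 2: M_2 = 1081, 1081 ≡ 27 (mod 31), inverse of 1081 mod 31 is 23 (check: 27 × 23 = 621 ≡ 1 (mod 31))
For equation 3: M_3 = 713, 713 ≡ 8 (mod 47), inverse of 713 mod 47 is 6 (check: 8 × 6 = 48 ≡ 1 (mod 47))
Combine: y ≡ Σ r_i×M_i×(M_i⁻¹ mod m_i) = 9×1457×3 + 9×1081×23 + 44×713×6 = 39339 + 223767 + 188232 = 451338
451338 mod 33511 = 15695
y ≡ 15695 (mod 33511)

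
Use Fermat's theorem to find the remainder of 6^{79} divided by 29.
22

By Fermat's Little Theorem, a^(p-1) ≡ 1 (mod p) for prime p and gcd(a, p) = 1
Here p = 29, so 6^28 ≡ 1 (mod 29)
We can reduce the exponent: 79 mod 28 = 23
So 6^79 ≡ 6^23 (mod 29)
Computing: 6^23 mod 29 = 22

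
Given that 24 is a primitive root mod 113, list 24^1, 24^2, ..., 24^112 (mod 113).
g^1, g^2, ..., g^{112} mod 113: {24, 11, 38, 8, 79, 88, 78, 64, 67, 26, 59, 60, 84, 95, 20, 28, 107, 82, 47, 111, 65, 91, 37, 97, 68, 50, 70, 98, 92, 61, 108, 106, 58, 36, 73, 57, 12, 62, 19, 4, 96, 44, 39, 32, 90, 13, 86, 30, 42, 104, 10, 14, 110, 41, 80, 112, 89, 102, 75, 105, 34, 25, 35, 49, 46, 87, 54, 53, 29, 18, 93, 85, 6, 31, 66, 2, 48, 22, 76, 16, 45, 63, 43, 15, 21, 52, 5, 7, 55, 77, 40, 56, 101, 51, 94, 109, 17, 69, 74, 81, 23, 100, 27, 83, 71, 9, 103, 99, 3, 72, 33, 1}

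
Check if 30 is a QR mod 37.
By Euler's criterion: 30^{18} ≡ 1 (mod 37). Since this equals 1, 30 is a QR.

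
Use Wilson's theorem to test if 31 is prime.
(30)! mod 31 = 30. Since 30 ≡ -1 (mod 31), 31 is prime.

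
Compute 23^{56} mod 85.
16

Using successive squaring:
Binary expansion of 56: 111000
Powers of 23 mod 85 (each is the square of the previous):
  23^1 ≡ 23 (mod 85)
  23^2 ≡ 23² = 529 ≡ 19 (mod 85)
  23^4 ≡ 19² = 361 ≡ 21 (mod 85)
  23^8 ≡ 21² = 441 ≡ 16 (mod 85)
  23^16 ≡ 16² = 256 ≡ 1 (mod 85)
  23^32 ≡ 1² = 1 ≡ 1 (mod 85)
56 = 32 + 16 + 8, so 23^56 = 23^32 × 23^16 × 23^8 ≡ 1 × 1 × 16 (mod 85)
Multiplying step by step:
  1 × 1 = 1 ≡ 1 (mod 85)
  1 × 16 = 16 ≡ 16 (mod 85)
Result: 23^56 ≡ 16 (mod 85)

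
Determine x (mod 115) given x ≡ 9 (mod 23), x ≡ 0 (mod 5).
55

Using the Chinese Remainder Theorem:
M = product of moduli = 115
For equation 1: M_1 = 5, 5 ≡ 5 (mod 23), inverse of 5 mod 23 is 14 (check: 5 × 14 = 70 ≡ 1 (mod 23))
For equation 2: M_2 = 23, 23 ≡ 3 (mod 5), inverse of 23 mod 5 is 2 (check: 3 × 2 = 6 ≡ 1 (mod 5))
Combine: x ≡ Σ r_i×M_i×(M_i⁻¹ mod m_i) = 9×5×14 + 0×23×2 = 630 + 0 = 630
630 mod 115 = 55
x ≡ 55 (mod 115)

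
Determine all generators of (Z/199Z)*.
Primitive roots mod 199: {3, 6, 15, 22, 30, 34, 38, 39, 41, 44, 48, 54, 68, 69, 71, 73, 75, 77, 84, 87, 95, 97, 99, 105, 108, 110, 113, 118, 119, 120, 127, 129, 133, 134, 142, 143, 146, 148, 149, 150, 152, 153, 154, 163, 164, 166, 167, 168, 170, 173, 176, 179, 183, 185, 186, 189, 190, 192, 195, 197}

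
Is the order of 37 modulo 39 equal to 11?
No, the actual order is 12, not 11.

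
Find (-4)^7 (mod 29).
(-4) ≡ 25 (mod 29). 7 = 4 + 2 + 1 (binary 111). Repeated squaring mod 29: 25^1 ≡ 25; 25^2 ≡ 25² = 625 ≡ 16; 25^4 ≡ 16² = 256 ≡ 24. Multiply: (-4)^7 ≡ 25^4 × 25^2 × 25^1 ≡ 24 × 16 × 25 (mod 29): 24 × 16 = 384 ≡ 7; 7 × 25 = 175 ≡ 1. So (-4)^7 ≡ 1 (mod 29).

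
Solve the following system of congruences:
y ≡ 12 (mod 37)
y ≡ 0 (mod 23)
345

Using the Chinese Remainder Theorem:
M = product of moduli = 851
For equation 1: M_1 = 23, 23 ≡ 23 (mod 37), inverse of 23 mod 37 is 29 (check: 23 × 29 = 667 ≡ 1 (mod 37))
For equation 2: M_2 = 37, 37 ≡ 14 (mod 23), inverse of 37 mod 23 is 5 (check: 14 × 5 = 70 ≡ 1 (mod 23))
Combine: y ≡ Σ r_i×M_i×(M_i⁻¹ mod m_i) = 12×23×29 + 0×37×5 = 8004 + 0 = 8004
8004 mod 851 = 345
y ≡ 345 (mod 851)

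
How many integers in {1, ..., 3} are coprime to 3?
2

Prime factorization: 3 = 3
Using the formula φ(n) = n × Π(1 - 1/p) for each prime factor p:
φ(3) = 3 × (1 - 1/3)
φ(3) = 2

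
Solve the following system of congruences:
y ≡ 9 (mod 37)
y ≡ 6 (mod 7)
83

Using the Chinese Remainder Theorem:
M = product of moduli = 259
For equation 1: M_1 = 7, 7 ≡ 7 (mod 37), inverse of 7 mod 37 is 16 (check: 7 × 16 = 112 ≡ 1 (mod 37))
For equation 2: M_2 = 37, 37 ≡ 2 (mod 7), inverse of 37 mod 7 is 4 (check: 2 × 4 = 8 ≡ 1 (mod 7))
Combine: y ≡ Σ r_i×M_i×(M_i⁻¹ mod m_i) = 9×7×16 + 6×37×4 = 1008 + 888 = 1896
1896 mod 259 = 83
y ≡ 83 (mod 259)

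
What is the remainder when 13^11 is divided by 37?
Using repeated squaring. 11 = 8 + 2 + 1 (binary 1011). Repeated squaring mod 37: 13^1 ≡ 13; 13^2 ≡ 13² = 169 ≡ 21; 13^4 ≡ 21² = 441 ≡ 34; 13^8 ≡ 34² = 1156 ≡ 9. Multiply: 13^11 = 13^8 × 13^2 × 13^1 ≡ 9 × 21 × 13 (mod 37): 9 × 21 = 189 ≡ 4; 4 × 13 = 52 ≡ 15. So 13^11 ≡ 15 (mod 37).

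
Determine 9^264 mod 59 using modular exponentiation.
Using Fermat: 9^{58} ≡ 1 (mod 59). 264 ≡ 32 (mod 58). So 9^{264} ≡ 9^{32} ≡ 21 (mod 59)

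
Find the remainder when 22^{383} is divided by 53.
By Fermat: 22^{52} ≡ 1 (mod 53). 383 = 7×52 + 19. So 22^{383} ≡ 22^{19} ≡ 45 (mod 53)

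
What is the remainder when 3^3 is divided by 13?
3 = 2 + 1 (binary 11). Repeated squaring mod 13: 3^1 ≡ 3; 3^2 ≡ 3² = 9 ≡ 9. Multiply: 3^3 = 3^2 × 3^1 ≡ 9 × 3 (mod 13): 9 × 3 = 27 ≡ 1. So 3^3 ≡ 1 (mod 13).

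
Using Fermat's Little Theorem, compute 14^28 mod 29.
By Fermat's Little Theorem, 14^{28} ≡ 1 (mod 29) since 29 is prime and gcd(14, 29) = 1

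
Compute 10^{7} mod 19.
15

Using successive squaring:
Binary expansion of 7: 111
Powers of 10 mod 19 (each is the square of the previous):
  10^1 ≡ 10 (mod 19)
  10^2 ≡ 10² = 100 ≡ 5 (mod 19)
  10^4 ≡ 5² = 25 ≡ 6 (mod 19)
7 = 4 + 2 + 1, so 10^7 = 10^4 × 10^2 × 10^1 ≡ 6 × 5 × 10 (mod 19)
Multiplying step by step:
  6 × 5 = 30 ≡ 11 (mod 19)
  11 × 10 = 110 ≡ 15 (mod 19)
Result: 10^7 ≡ 15 (mod 19)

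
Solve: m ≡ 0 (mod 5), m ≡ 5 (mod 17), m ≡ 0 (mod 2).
M = 5 × 17 × 2 = 170. M₁ = 34, y₁ ≡ 4 (mod 5). M₂ = 10, y₂ ≡ 12 (mod 17). M₃ = 85, y₃ ≡ 1 (mod 2). m = 0×34×4 + 5×10×12 + 0×85×1 ≡ 90 (mod 170)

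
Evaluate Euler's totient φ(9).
6

Prime factorization: 9 = 3^2
Using the formula φ(n) = n × Π(1 - 1/p) for each prime factor p:
φ(9) = 9 × (1 - 1/3)
φ(9) = 6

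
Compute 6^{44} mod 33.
9

Using successive squaring:
Binary expansion of 44: 101100
Powers of 6 mod 33 (each is the square of the previous):
  6^1 ≡ 6 (mod 33)
  6^2 ≡ 6² = 36 ≡ 3 (mod 33)
  6^4 ≡ 3² = 9 ≡ 9 (mod 33)
  6^8 ≡ 9² = 81 ≡ 15 (mod 33)
  6^16 ≡ 15² = 225 ≡ 27 (mod 33)
  6^32 ≡ 27² = 729 ≡ 3 (mod 33)
44 = 32 + 8 + 4, so 6^44 = 6^32 × 6^8 × 6^4 ≡ 3 × 15 × 9 (mod 33)
Multiplying step by step:
  3 × 15 = 45 ≡ 12 (mod 33)
  12 × 9 = 108 ≡ 9 (mod 33)
Result: 6^44 ≡ 9 (mod 33)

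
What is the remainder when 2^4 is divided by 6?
4 = 4 (binary 100). Repeated squaring mod 6: 2^1 ≡ 2; 2^2 ≡ 2² = 4 ≡ 4; 2^4 ≡ 4² = 16 ≡ 4. So 2^4 ≡ 4 (mod 6).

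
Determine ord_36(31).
Powers of 31 mod 36: 31^1≡31, 31^2≡25, 31^3≡19, 31^4≡13, 31^5≡7, 31^6≡1. Order = 6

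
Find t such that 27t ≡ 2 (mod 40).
6

Since gcd(27, 40) = 1 divides 2, a solution exists.
Multiply both sides by the inverse of 27 mod 40:
  27^(-1) mod 40 = 3
  x ≡ 3 × 2 ≡ 6 ≡ 6 (mod 40)
Verification: 27 × 6 = 162 = 4 × 40 + 2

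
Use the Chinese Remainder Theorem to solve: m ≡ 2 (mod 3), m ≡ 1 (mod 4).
M = 3 × 4 = 12. M₁ = 4, y₁ ≡ 1 (mod 3). M₂ = 3, y₂ ≡ 3 (mod 4). m = 2×4×1 + 1×3×3 ≡ 5 (mod 12)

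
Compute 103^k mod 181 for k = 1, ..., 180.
g^1, g^2, ..., g^{180} mod 181: {103, 111, 30, 13, 72, 176, 28, 169, 31, 116, 2, 25, 41, 60, 26, 144, 171, 56, 157, 62, 51, 4, 50, 82, 120, 52, 107, 161, 112, 133, 124, 102, 8, 100, 164, 59, 104, 33, 141, 43, 85, 67, 23, 16, 19, 147, 118, 27, 66, 101, 86, 170, 134, 46, 32, 38, 113, 55, 54, 132, 21, 172, 159, 87, 92, 64, 76, 45, 110, 108, 83, 42, 163, 137, 174, 3, 128, 152, 90, 39, 35, 166, 84, 145, 93, 167, 6, 75, 123, 180, 78, 70, 151, 168, 109, 5, 153, 12, 150, 65, 179, 156, 140, 121, 155, 37, 10, 125, 24, 119, 130, 177, 131, 99, 61, 129, 74, 20, 69, 48, 57, 79, 173, 81, 17, 122, 77, 148, 40, 138, 96, 114, 158, 165, 162, 34, 63, 154, 115, 80, 95, 11, 47, 135, 149, 143, 68, 126, 127, 49, 160, 9, 22, 94, 89, 117, 105, 136, 71, 73, 98, 139, 18, 44, 7, 178, 53, 29, 91, 142, 146, 15, 97, 36, 88, 14, 175, 106, 58, 1}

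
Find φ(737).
660

Prime factorization: 737 = 11 × 67
Using the formula φ(n) = n × Π(1 - 1/p) for each prime factor p:
φ(737) = 737 × (1 - 1/11) × (1 - 1/67)
φ(737) = 660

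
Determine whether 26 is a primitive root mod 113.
p - 1 = 112 has prime divisors 2, 7. Check 26^(112/q) mod 113 for each: 26^(112/2) = 26^56 ≡ 1, 26^(112/7) = 26^16 ≡ 30 (mod 113). Since 26^56 ≡ 1 (mod 113), the order of 26 divides 56 (in fact the order is 56) ≠ 112, so it is not a primitive root.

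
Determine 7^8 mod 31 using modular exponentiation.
8 = 8 (binary 1000). Repeated squaring mod 31: 7^1 ≡ 7; 7^2 ≡ 7² = 49 ≡ 18; 7^4 ≡ 18² = 324 ≡ 14; 7^8 ≡ 14² = 196 ≡ 10. So 7^8 ≡ 10 (mod 31).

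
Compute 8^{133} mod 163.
28

Using successive squaring:
Binary expansion of 133: 10000101
Powers of 8 mod 163 (each is the square of the previous):
  8^1 ≡ 8 (mod 163)
  8^2 ≡ 8² = 64 ≡ 64 (mod 163)
  8^4 ≡ 64² = 4096 ≡ 21 (mod 163)
  8^8 ≡ 21² = 441 ≡ 115 (mod 163)
  8^16 ≡ 115² = 13225 ≡ 22 (mod 163)
  8^32 ≡ 22² = 484 ≡ 158 (mod 163)
  8^64 ≡ 158² = 24964 ≡ 25 (mod 163)
  8^128 ≡ 25² = 625 ≡ 136 (mod 163)
133 = 128 + 4 + 1, so 8^133 = 8^128 × 8^4 × 8^1 ≡ 136 × 21 × 8 (mod 163)
Multiplying step by step:
  136 × 21 = 2856 ≡ 85 (mod 163)
  85 × 8 = 680 ≡ 28 (mod 163)
Result: 8^133 ≡ 28 (mod 163)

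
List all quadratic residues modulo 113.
QRs mod 113: {1, 2, 4, 7, 8, 9, 11, 13, 14, 15, 16, 18, 22, 25, 26, 28, 30, 31, 32, 36, 41, 44, 49, 50, 51, 52, 53, 56, 57, 60, 61, 62, 63, 64, 69, 72, 77, 81, 82, 83, 85, 87, 88, 91, 95, 97, 98, 99, 100, 102, 104, 105, 106, 109, 111, 112}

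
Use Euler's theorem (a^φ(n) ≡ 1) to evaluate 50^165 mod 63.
By Euler: 50^{36} ≡ 1 (mod 63) since gcd(50, 63) = 1. 165 = 4×36 + 21. So 50^{165} ≡ 50^{21} ≡ 8 (mod 63)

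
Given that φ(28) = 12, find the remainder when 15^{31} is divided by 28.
By Euler: 15^{12} ≡ 1 (mod 28) since gcd(15, 28) = 1. 31 = 2×12 + 7. So 15^{31} ≡ 15^{7} ≡ 15 (mod 28)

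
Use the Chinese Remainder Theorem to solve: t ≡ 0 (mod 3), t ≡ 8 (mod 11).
M = 3 × 11 = 33. M₁ = 11, y₁ ≡ 2 (mod 3). M₂ = 3, y₂ ≡ 4 (mod 11). t = 0×11×2 + 8×3×4 ≡ 30 (mod 33)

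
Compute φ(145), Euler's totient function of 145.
112

Prime factorization: 145 = 5 × 29
Using the formula φ(n) = n × Π(1 - 1/p) for each prime factor p:
φ(145) = 145 × (1 - 1/5) × (1 - 1/29)
φ(145) = 112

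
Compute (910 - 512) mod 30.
8

(910 - 512) = 398
398 mod 30 = 8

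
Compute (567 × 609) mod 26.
23

(567 × 609) = 345303
345303 mod 26 = 23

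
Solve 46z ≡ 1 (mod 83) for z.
46^(-1) ≡ 74 (mod 83). Verification: 46 × 74 = 3404 ≡ 1 (mod 83)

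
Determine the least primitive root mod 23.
p - 1 = 22 has prime divisors 2, 11. h is a primitive root mod 23 iff h^(22/q) ≢ 1 (mod 23) for each such q.
h = 2: 2^11 ≡ 1, 2^2 ≡ 4 (mod 23); 2^11 ≡ 1, so not a primitive root.
h = 3: 3^11 ≡ 1, 3^2 ≡ 9 (mod 23); 3^11 ≡ 1, so not a primitive root.
h = 4: 4^11 ≡ 1, 4^2 ≡ 16 (mod 23); 4^11 ≡ 1, so not a primitive root.
h = 5: 5^11 ≡ 22, 5^2 ≡ 2 (mod 23); none is 1, so 5 has order 22 and is a primitive root.
The smallest primitive root mod 23 is g = 5.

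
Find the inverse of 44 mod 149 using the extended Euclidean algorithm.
Extended GCD: 44(-44) + 149(13) = 1. So 44^(-1) ≡ 105 ≡ 105 (mod 149). Verify: 44 × 105 = 4620 ≡ 1 (mod 149)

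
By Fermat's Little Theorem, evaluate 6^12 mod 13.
By Fermat's Little Theorem, 6^{12} ≡ 1 (mod 13) since 13 is prime and gcd(6, 13) = 1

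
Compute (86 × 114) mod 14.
4

(86 × 114) = 9804
9804 mod 14 = 4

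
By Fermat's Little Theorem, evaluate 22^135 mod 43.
By Fermat: 22^{42} ≡ 1 (mod 43). 135 = 3×42 + 9. So 22^{135} ≡ 22^{9} ≡ 32 (mod 43)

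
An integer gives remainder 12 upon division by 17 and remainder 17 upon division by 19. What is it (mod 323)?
M = 17 × 19 = 323. M₁ = 19, y₁ ≡ 9 (mod 17). M₂ = 17, y₂ ≡ 9 (mod 19). y = 12×19×9 + 17×17×9 ≡ 131 (mod 323). The smallest positive such number is 131.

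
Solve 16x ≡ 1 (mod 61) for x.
16^(-1) ≡ 42 (mod 61). Verification: 16 × 42 = 672 ≡ 1 (mod 61)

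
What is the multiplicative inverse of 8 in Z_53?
20

Using Extended Euclidean Algorithm:
gcd(8, 53) = 1
Bezout coefficients: 8 × 20 + 53 × -3 = 1
So 8 × 20 ≡ 1 (mod 53)
The inverse is 20 mod 53 = 20
Verification: 8 × 20 = 160 = 3 × 53 + 1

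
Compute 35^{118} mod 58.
53

Using successive squaring:
Binary expansion of 118: 1110110
Powers of 35 mod 58 (each is the square of the previous):
  35^1 ≡ 35 (mod 58)
  35^2 ≡ 35² = 1225 ≡ 7 (mod 58)
  35^4 ≡ 7² = 49 ≡ 49 (mod 58)
  35^8 ≡ 49² = 2401 ≡ 23 (mod 58)
  35^16 ≡ 23² = 529 ≡ 7 (mod 58)
  35^32 ≡ 7² = 49 ≡ 49 (mod 58)
  35^64 ≡ 49² = 2401 ≡ 23 (mod 58)
118 = 64 + 32 + 16 + 4 + 2, so 35^118 = 35^64 × 35^32 × 35^16 × 35^4 × 35^2 ≡ 23 × 49 × 7 × 49 × 7 (mod 58)
Multiplying step by step:
  23 × 49 = 1127 ≡ 25 (mod 58)
  25 × 7 = 175 ≡ 1 (mod 58)
  1 × 49 = 49 ≡ 49 (mod 58)
  49 × 7 = 343 ≡ 53 (mod 58)
Result: 35^118 ≡ 53 (mod 58)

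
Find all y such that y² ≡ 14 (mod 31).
The square roots of 14 mod 31 are 18 and 13. Verify: 18² = 324 ≡ 14 (mod 31)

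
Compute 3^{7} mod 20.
7

Using successive squaring:
Binary expansion of 7: 111
Powers of 3 mod 20 (each is the square of the previous):
  3^1 ≡ 3 (mod 20)
  3^2 ≡ 3² = 9 ≡ 9 (mod 20)
  3^4 ≡ 9² = 81 ≡ 1 (mod 20)
7 = 4 + 2 + 1, so 3^7 = 3^4 × 3^2 × 3^1 ≡ 1 × 9 × 3 (mod 20)
Multiplying step by step:
  1 × 9 = 9 ≡ 9 (mod 20)
  9 × 3 = 27 ≡ 7 (mod 20)
Result: 3^7 ≡ 7 (mod 20)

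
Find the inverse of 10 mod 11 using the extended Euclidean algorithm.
Extended GCD: 10(-1) + 11(1) = 1. So 10^(-1) ≡ 10 ≡ 10 (mod 11). Verify: 10 × 10 = 100 ≡ 1 (mod 11)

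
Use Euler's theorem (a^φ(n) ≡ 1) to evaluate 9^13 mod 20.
By Euler: 9^{8} ≡ 1 (mod 20) since gcd(9, 20) = 1. 13 = 1×8 + 5. So 9^{13} ≡ 9^{5} ≡ 9 (mod 20)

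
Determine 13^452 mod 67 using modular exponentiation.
Using Fermat: 13^{66} ≡ 1 (mod 67). 452 ≡ 56 (mod 66). So 13^{452} ≡ 13^{56} ≡ 55 (mod 67)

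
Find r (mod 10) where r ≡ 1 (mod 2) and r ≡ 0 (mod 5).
M = 2 × 5 = 10. M₁ = 5, y₁ ≡ 1 (mod 2). M₂ = 2, y₂ ≡ 3 (mod 5). r = 1×5×1 + 0×2×3 ≡ 5 (mod 10)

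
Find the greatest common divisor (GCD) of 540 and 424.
4

Using the Euclidean algorithm:
540 = 1 × 424 + 116
424 = 3 × 116 + 76
116 = 1 × 76 + 40
76 = 1 × 40 + 36
40 = 1 × 36 + 4
36 = 9 × 4 + 0

GCD(540, 424) = 4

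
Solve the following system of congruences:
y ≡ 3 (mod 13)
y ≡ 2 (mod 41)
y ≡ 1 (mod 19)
8817

Using the Chinese Remainder Theorem:
M = product of moduli = 10127
For equation 1: M_1 = 779, 779 ≡ 12 (mod 13), inverse of 779 mod 13 is 12 (check: 12 × 12 = 144 ≡ 1 (mod 13))
For equation 2: M_2 = 247, 247 ≡ 1 (mod 41), inverse of 247 mod 41 is 1 (check: 1 × 1 = 1 ≡ 1 (mod 41))
For equation 3: M_3 = 533, 533 ≡ 1 (mod 19), inverse of 533 mod 19 is 1 (check: 1 × 1 = 1 ≡ 1 (mod 19))
Combine: y ≡ Σ r_i×M_i×(M_i⁻¹ mod m_i) = 3×779×12 + 2×247×1 + 1×533×1 = 28044 + 494 + 533 = 29071
29071 mod 10127 = 8817
y ≡ 8817 (mod 10127)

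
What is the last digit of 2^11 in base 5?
Using Fermat: 2^{4} ≡ 1 (mod 5). 11 ≡ 3 (mod 4). So 2^{11} ≡ 2^{3} ≡ 3 (mod 5)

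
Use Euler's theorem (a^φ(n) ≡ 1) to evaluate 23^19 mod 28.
By Euler: 23^{12} ≡ 1 (mod 28) since gcd(23, 28) = 1. 19 = 1×12 + 7. So 23^{19} ≡ 23^{7} ≡ 23 (mod 28)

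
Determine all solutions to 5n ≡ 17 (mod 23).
8

Since gcd(5, 23) = 1 divides 17, a solution exists.
Multiply both sides by the inverse of 5 mod 23:
  5^(-1) mod 23 = 14
  x ≡ 14 × 17 ≡ 238 ≡ 8 (mod 23)
Verification: 5 × 8 = 40 = 1 × 23 + 17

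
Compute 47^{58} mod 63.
16

Using successive squaring:
Binary expansion of 58: 111010
Powers of 47 mod 63 (each is the square of the previous):
  47^1 ≡ 47 (mod 63)
  47^2 ≡ 47² = 2209 ≡ 4 (mod 63)
  47^4 ≡ 4² = 16 ≡ 16 (mod 63)
  47^8 ≡ 16² = 256 ≡ 4 (mod 63)
  47^16 ≡ 4² = 16 ≡ 16 (mod 63)
  47^32 ≡ 16² = 256 ≡ 4 (mod 63)
58 = 32 + 16 + 8 + 2, so 47^58 = 47^32 × 47^16 × 47^8 × 47^2 ≡ 4 × 16 × 4 × 4 (mod 63)
Multiplying step by step:
  4 × 16 = 64 ≡ 1 (mod 63)
  1 × 4 = 4 ≡ 4 (mod 63)
  4 × 4 = 16 ≡ 16 (mod 63)
Result: 47^58 ≡ 16 (mod 63)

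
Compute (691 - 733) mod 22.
2

(691 - 733) = -42
-42 mod 22 = 2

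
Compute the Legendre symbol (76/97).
(76/97) = 76^{48} mod 97 = -1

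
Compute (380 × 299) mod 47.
21

(380 × 299) = 113620
113620 mod 47 = 21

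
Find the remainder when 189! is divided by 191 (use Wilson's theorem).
(190)! = (189)! × (190) ≡ -1 (mod 191). So (189)! ≡ -1 × (190)^(-1) ≡ (-1)×(-1) = 1 (mod 191)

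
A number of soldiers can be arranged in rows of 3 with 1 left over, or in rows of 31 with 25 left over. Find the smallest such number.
M = 3 × 31 = 93. M₁ = 31, y₁ ≡ 1 (mod 3). M₂ = 3, y₂ ≡ 21 (mod 31). t = 1×31×1 + 25×3×21 ≡ 25 (mod 93). The smallest positive such number is 25.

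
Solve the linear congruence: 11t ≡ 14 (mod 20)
14

Since gcd(11, 20) = 1 divides 14, a solution exists.
Multiply both sides by the inverse of 11 mod 20:
  11^(-1) mod 20 = 11
  x ≡ 11 × 14 ≡ 154 ≡ 14 (mod 20)
Verification: 11 × 14 = 154 = 7 × 20 + 14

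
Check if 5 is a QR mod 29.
By Euler's criterion: 5^{14} ≡ 1 (mod 29). Since this equals 1, 5 is a QR.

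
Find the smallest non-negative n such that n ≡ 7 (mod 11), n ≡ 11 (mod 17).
62

Using the Chinese Remainder Theorem:
M = product of moduli = 187
For equation 1: M_1 = 17, 17 ≡ 6 (mod 11), inverse of 17 mod 11 is 2 (check: 6 × 2 = 12 ≡ 1 (mod 11))
For equation 2: M_2 = 11, 11 ≡ 11 (mod 17), inverse of 11 mod 17 is 14 (check: 11 × 14 = 154 ≡ 1 (mod 17))
Combine: n ≡ Σ r_i×M_i×(M_i⁻¹ mod m_i) = 7×17×2 + 11×11×14 = 238 + 1694 = 1932
1932 mod 187 = 62
n ≡ 62 (mod 187)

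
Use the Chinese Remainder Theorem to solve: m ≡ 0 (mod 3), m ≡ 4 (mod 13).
M = 3 × 13 = 39. M₁ = 13, y₁ ≡ 1 (mod 3). M₂ = 3, y₂ ≡ 9 (mod 13). m = 0×13×1 + 4×3×9 ≡ 30 (mod 39)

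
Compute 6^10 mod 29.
10 = 8 + 2 (binary 1010). Repeated squaring mod 29: 6^1 ≡ 6; 6^2 ≡ 6² = 36 ≡ 7; 6^4 ≡ 7² = 49 ≡ 20; 6^8 ≡ 20² = 400 ≡ 23. Multiply: 6^10 = 6^8 × 6^2 ≡ 23 × 7 (mod 29): 23 × 7 = 161 ≡ 16. So 6^10 ≡ 16 (mod 29).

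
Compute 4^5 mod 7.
5 = 4 + 1 (binary 101). Repeated squaring mod 7: 4^1 ≡ 4; 4^2 ≡ 4² = 16 ≡ 2; 4^4 ≡ 2² = 4 ≡ 4. Multiply: 4^5 = 4^4 × 4^1 ≡ 4 × 4 (mod 7): 4 × 4 = 16 ≡ 2. So 4^5 ≡ 2 (mod 7).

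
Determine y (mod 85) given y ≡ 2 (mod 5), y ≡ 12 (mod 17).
12

Using the Chinese Remainder Theorem:
M = product of moduli = 85
For equation 1: M_1 = 17, 17 ≡ 2 (mod 5), inverse of 17 mod 5 is 3 (check: 2 × 3 = 6 ≡ 1 (mod 5))
For equation 2: M_2 = 5, 5 ≡ 5 (mod 17), inverse of 5 mod 17 is 7 (check: 5 × 7 = 35 ≡ 1 (mod 17))
Combine: y ≡ Σ r_i×M_i×(M_i⁻¹ mod m_i) = 2×17×3 + 12×5×7 = 102 + 420 = 522
522 mod 85 = 12
y ≡ 12 (mod 85)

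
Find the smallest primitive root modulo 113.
3

A primitive root g modulo p has order p-1 = 112
Prime divisors of 112: [2, 7]
g is a primitive root iff g^(112/q) ≢ 1 (mod 113) for each prime divisor q
Testing small values:
  g = 2: 2^56 ≡ 1, 2^16 ≡ 109 (mod 113) → 2^56 ≡ 1, not primitive root
  g = 3: 3^56 ≡ 112, 3^16 ≡ 49 (mod 113) → none is 1, primitive root!
The smallest primitive root is 3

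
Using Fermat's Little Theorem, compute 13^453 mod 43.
By Fermat: 13^{42} ≡ 1 (mod 43). 453 ≡ 33 (mod 42). So 13^{453} ≡ 13^{33} ≡ 41 (mod 43)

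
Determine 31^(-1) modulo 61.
31^(-1) ≡ 2 (mod 61). Verification: 31 × 2 = 62 ≡ 1 (mod 61)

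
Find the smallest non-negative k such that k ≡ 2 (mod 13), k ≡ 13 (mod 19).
184

Using the Chinese Remainder Theorem:
M = product of moduli = 247
For equation 1: M_1 = 19, 19 ≡ 6 (mod 13), inverse of 19 mod 13 is 11 (check: 6 × 11 = 66 ≡ 1 (mod 13))
For equation 2: M_2 = 13, 13 ≡ 13 (mod 19), inverse of 13 mod 19 is 3 (check: 13 × 3 = 39 ≡ 1 (mod 19))
Combine: k ≡ Σ r_i×M_i×(M_i⁻¹ mod m_i) = 2×19×11 + 13×13×3 = 418 + 507 = 925
925 mod 247 = 184
k ≡ 184 (mod 247)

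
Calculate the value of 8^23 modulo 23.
Using Fermat: 8^{22} ≡ 1 (mod 23). 23 ≡ 1 (mod 22). So 8^{23} ≡ 8^{1} ≡ 8 (mod 23)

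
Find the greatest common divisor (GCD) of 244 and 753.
1

Using the Euclidean algorithm:
244 = 0 × 753 + 244
753 = 3 × 244 + 21
244 = 11 × 21 + 13
21 = 1 × 13 + 8
13 = 1 × 8 + 5
8 = 1 × 5 + 3
5 = 1 × 3 + 2
3 = 1 × 2 + 1
2 = 2 × 1 + 0

GCD(244, 753) = 1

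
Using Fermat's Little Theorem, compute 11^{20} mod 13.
9

By Fermat's Little Theorem, a^(p-1) ≡ 1 (mod p) for prime p and gcd(a, p) = 1
Here p = 13, so 11^12 ≡ 1 (mod 13)
We can reduce the exponent: 20 mod 12 = 8
So 11^20 ≡ 11^8 (mod 13)
Computing: 11^8 mod 13 = 9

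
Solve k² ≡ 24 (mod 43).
The square roots of 24 mod 43 are 14 and 29. Verify: 14² = 196 ≡ 24 (mod 43)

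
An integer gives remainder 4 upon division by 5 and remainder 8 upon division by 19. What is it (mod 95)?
M = 5 × 19 = 95. M₁ = 19, y₁ ≡ 4 (mod 5). M₂ = 5, y₂ ≡ 4 (mod 19). y = 4×19×4 + 8×5×4 ≡ 84 (mod 95). The smallest positive such number is 84.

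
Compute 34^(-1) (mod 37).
34^(-1) ≡ 12 (mod 37). Verification: 34 × 12 = 408 ≡ 1 (mod 37)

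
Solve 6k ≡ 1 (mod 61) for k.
6^(-1) ≡ 51 (mod 61). Verification: 6 × 51 = 306 ≡ 1 (mod 61)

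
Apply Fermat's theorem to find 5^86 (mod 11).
By Fermat: 5^{10} ≡ 1 (mod 11). 86 = 8×10 + 6. So 5^{86} ≡ 5^{6} ≡ 5 (mod 11)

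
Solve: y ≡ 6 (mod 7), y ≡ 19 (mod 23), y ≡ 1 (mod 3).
M = 7 × 23 × 3 = 483. M₁ = 69, y₁ ≡ 6 (mod 7). M₂ = 21, y₂ ≡ 11 (mod 23). M₃ = 161, y₃ ≡ 2 (mod 3). y = 6×69×6 + 19×21×11 + 1×161×2 ≡ 433 (mod 483)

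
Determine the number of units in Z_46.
22

Prime factorization: 46 = 2 × 23
Using the formula φ(n) = n × Π(1 - 1/p) for each prime factor p:
φ(46) = 46 × (1 - 1/2) × (1 - 1/23)
φ(46) = 22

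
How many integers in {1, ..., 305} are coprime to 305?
240

Prime factorization: 305 = 5 × 61
Using the formula φ(n) = n × Π(1 - 1/p) for each prime factor p:
φ(305) = 305 × (1 - 1/5) × (1 - 1/61)
φ(305) = 240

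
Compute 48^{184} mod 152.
120

Using successive squaring:
Binary expansion of 184: 10111000
Powers of 48 mod 152 (each is the square of the previous):
  48^1 ≡ 48 (mod 152)
  48^2 ≡ 48² = 2304 ≡ 24 (mod 152)
  48^4 ≡ 24² = 576 ≡ 120 (mod 152)
  48^8 ≡ 120² = 14400 ≡ 112 (mod 152)
  48^16 ≡ 112² = 12544 ≡ 80 (mod 152)
  48^32 ≡ 80² = 6400 ≡ 16 (mod 152)
  48^64 ≡ 16² = 256 ≡ 104 (mod 152)
  48^128 ≡ 104² = 10816 ≡ 24 (mod 152)
184 = 128 + 32 + 16 + 8, so 48^184 = 48^128 × 48^32 × 48^16 × 48^8 ≡ 24 × 16 × 80 × 112 (mod 152)
Multiplying step by step:
  24 × 16 = 384 ≡ 80 (mod 152)
  80 × 80 = 6400 ≡ 16 (mod 152)
  16 × 112 = 1792 ≡ 120 (mod 152)
Result: 48^184 ≡ 120 (mod 152)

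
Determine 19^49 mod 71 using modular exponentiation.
Using repeated squaring. 49 = 32 + 16 + 1 (binary 110001). Repeated squaring mod 71: 19^1 ≡ 19; 19^2 ≡ 19² = 361 ≡ 6; 19^4 ≡ 6² = 36 ≡ 36; 19^8 ≡ 36² = 1296 ≡ 18; 19^16 ≡ 18² = 324 ≡ 40; 19^32 ≡ 40² = 1600 ≡ 38. Multiply: 19^49 = 19^32 × 19^16 × 19^1 ≡ 38 × 40 × 19 (mod 71): 38 × 40 = 1520 ≡ 29; 29 × 19 = 551 ≡ 54. So 19^49 ≡ 54 (mod 71).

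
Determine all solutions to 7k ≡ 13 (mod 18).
7

Since gcd(7, 18) = 1 divides 13, a solution exists.
Multiply both sides by the inverse of 7 mod 18:
  7^(-1) mod 18 = 13
  x ≡ 13 × 13 ≡ 169 ≡ 7 (mod 18)
Verification: 7 × 7 = 49 = 2 × 18 + 13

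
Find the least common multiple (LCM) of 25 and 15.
75

First find GCD(25, 15) using the Euclidean algorithm:
25 = 1 × 15 + 10
15 = 1 × 10 + 5
10 = 2 × 5 + 0
GCD(25, 15) = 5

LCM formula: LCM(a, b) = (a × b) / GCD(a, b)
LCM(25, 15) = (25 × 15) / 5
LCM(25, 15) = 375 / 5
LCM(25, 15) = 75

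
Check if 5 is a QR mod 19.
By Euler's criterion: 5^{9} ≡ 1 (mod 19). Since this equals 1, 5 is a QR.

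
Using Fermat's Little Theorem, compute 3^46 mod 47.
By Fermat's Little Theorem, 3^{46} ≡ 1 (mod 47) since 47 is prime and gcd(3, 47) = 1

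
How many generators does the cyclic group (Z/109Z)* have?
36

The number of primitive roots modulo p is φ(p-1) = φ(108)
φ(108) = 36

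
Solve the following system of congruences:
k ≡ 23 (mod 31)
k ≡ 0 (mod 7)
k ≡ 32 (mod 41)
6223

Using the Chinese Remainder Theorem:
M = product of moduli = 8897
For equation 1: M_1 = 287, 287 ≡ 8 (mod 31), inverse of 287 mod 31 is 4 (check: 8 × 4 = 32 ≡ 1 (mod 31))
For equation 2: M_2 = 1271, 1271 ≡ 4 (mod 7), inverse of 1271 mod 7 is 2 (check: 4 × 2 = 8 ≡ 1 (mod 7))
For equation 3: M_3 = 217, 217 ≡ 12 (mod 41), inverse of 217 mod 41 is 24 (check: 12 × 24 = 288 ≡ 1 (mod 41))
Combine: k ≡ Σ r_i×M_i×(M_i⁻¹ mod m_i) = 23×287×4 + 0×1271×2 + 32×217×24 = 26404 + 0 + 166656 = 193060
193060 mod 8897 = 6223
k ≡ 6223 (mod 8897)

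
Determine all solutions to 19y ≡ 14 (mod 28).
14

Since gcd(19, 28) = 1 divides 14, a solution exists.
Multiply both sides by the inverse of 19 mod 28:
  19^(-1) mod 28 = 3
  x ≡ 3 × 14 ≡ 42 ≡ 14 (mod 28)
Verification: 19 × 14 = 266 = 9 × 28 + 14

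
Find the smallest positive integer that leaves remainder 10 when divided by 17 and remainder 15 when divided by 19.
M = 17 × 19 = 323. M₁ = 19, y₁ ≡ 9 (mod 17). M₂ = 17, y₂ ≡ 9 (mod 19). z = 10×19×9 + 15×17×9 ≡ 129 (mod 323). The smallest positive such number is 129.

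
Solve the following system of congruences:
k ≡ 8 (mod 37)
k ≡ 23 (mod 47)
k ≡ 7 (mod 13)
6039

Using the Chinese Remainder Theorem:
M = product of moduli = 22607
For equation 1: M_1 = 611, 611 ≡ 19 (mod 37), inverse of 611 mod 37 is 2 (check: 19 × 2 = 38 ≡ 1 (mod 37))
For equation 2: M_2 = 481, 481 ≡ 11 (mod 47), inverse of 481 mod 47 is 30 (check: 11 × 30 = 330 ≡ 1 (mod 47))
For equation 3: M_3 = 1739, 1739 ≡ 10 (mod 13), inverse of 1739 mod 13 is 4 (check: 10 × 4 = 40 ≡ 1 (mod 13))
Combine: k ≡ Σ r_i×M_i×(M_i⁻¹ mod m_i) = 8×611×2 + 23×481×30 + 7×1739×4 = 9776 + 331890 + 48692 = 390358
390358 mod 22607 = 6039
k ≡ 6039 (mod 22607)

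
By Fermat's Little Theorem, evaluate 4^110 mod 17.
By Fermat: 4^{16} ≡ 1 (mod 17). 110 = 6×16 + 14. So 4^{110} ≡ 4^{14} ≡ 16 (mod 17)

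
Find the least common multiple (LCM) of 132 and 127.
16764

First find GCD(132, 127) using the Euclidean algorithm:
132 = 1 × 127 + 5
127 = 25 × 5 + 2
5 = 2 × 2 + 1
2 = 2 × 1 + 0
GCD(132, 127) = 1

LCM formula: LCM(a, b) = (a × b) / GCD(a, b)
LCM(132, 127) = (132 × 127) / 1
LCM(132, 127) = 16764 / 1
LCM(132, 127) = 16764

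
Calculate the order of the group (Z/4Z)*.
2

Prime factorization: 4 = 2^2
Using the formula φ(n) = n × Π(1 - 1/p) for each prime factor p:
φ(4) = 4 × (1 - 1/2)
φ(4) = 2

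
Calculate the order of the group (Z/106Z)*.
52

Prime factorization: 106 = 2 × 53
Using the formula φ(n) = n × Π(1 - 1/p) for each prime factor p:
φ(106) = 106 × (1 - 1/2) × (1 - 1/53)
φ(106) = 52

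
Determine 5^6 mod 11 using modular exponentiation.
6 = 4 + 2 (binary 110). Repeated squaring mod 11: 5^1 ≡ 5; 5^2 ≡ 5² = 25 ≡ 3; 5^4 ≡ 3² = 9 ≡ 9. Multiply: 5^6 = 5^4 × 5^2 ≡ 9 × 3 (mod 11): 9 × 3 = 27 ≡ 5. So 5^6 ≡ 5 (mod 11).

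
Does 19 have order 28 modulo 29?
p - 1 = 28 has prime divisors 2, 7. Check 19^(28/q) mod 29 for each: 19^(28/2) = 19^14 ≡ 28, 19^(28/7) = 19^4 ≡ 24 (mod 29). None of these is 1, so 19 has order 28 = φ(29), so it is a primitive root mod 29.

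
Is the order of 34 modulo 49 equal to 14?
Yes, ord_49(34) = 14.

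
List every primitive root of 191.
Primitive roots mod 191: {19, 21, 22, 28, 29, 33, 35, 42, 44, 47, 53, 56, 57, 58, 61, 62, 63, 71, 73, 74, 76, 83, 87, 88, 89, 91, 93, 94, 95, 99, 101, 105, 106, 110, 111, 112, 113, 114, 116, 119, 123, 124, 126, 127, 131, 132, 137, 140, 141, 143, 145, 146, 148, 151, 157, 164, 165, 167, 168, 171, 173, 174, 175, 176, 178, 179, 181, 182, 183, 187, 188, 189}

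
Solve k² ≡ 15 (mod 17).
The square roots of 15 mod 17 are 7 and 10. Verify: 7² = 49 ≡ 15 (mod 17)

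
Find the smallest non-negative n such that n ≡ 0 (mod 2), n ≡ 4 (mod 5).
4

Using the Chinese Remainder Theorem:
M = product of moduli = 10
For equation 1: M_1 = 5, 5 ≡ 1 (mod 2), inverse of 5 mod 2 is 1 (check: 1 × 1 = 1 ≡ 1 (mod 2))
For equation 2: M_2 = 2, 2 ≡ 2 (mod 5), inverse of 2 mod 5 is 3 (check: 2 × 3 = 6 ≡ 1 (mod 5))
Combine: n ≡ Σ r_i×M_i×(M_i⁻¹ mod m_i) = 0×5×1 + 4×2×3 = 0 + 24 = 24
24 mod 10 = 4
n ≡ 4 (mod 10)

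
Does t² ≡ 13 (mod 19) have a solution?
By Euler's criterion: 13^{9} ≡ 18 (mod 19). Since this equals -1 (≡ 18), 13 is not a QR.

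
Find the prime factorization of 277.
277

Divide by primes starting from smallest:
277 ÷ 277 = 1

277 = 277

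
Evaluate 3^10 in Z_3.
3 ≡ 0 (mod 3). 10 = 8 + 2 (binary 1010). Repeated squaring mod 3: 0^1 ≡ 0; 0^2 ≡ 0² = 0 ≡ 0; 0^4 ≡ 0² = 0 ≡ 0; 0^8 ≡ 0² = 0 ≡ 0. Multiply: 3^10 ≡ 0^8 × 0^2 ≡ 0 × 0 (mod 3): 0 × 0 = 0 ≡ 0. So 3^10 ≡ 0 (mod 3).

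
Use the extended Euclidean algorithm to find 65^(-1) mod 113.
Extended GCD: 65(40) + 113(-23) = 1. So 65^(-1) ≡ 40 ≡ 40 (mod 113). Verify: 65 × 40 = 2600 ≡ 1 (mod 113)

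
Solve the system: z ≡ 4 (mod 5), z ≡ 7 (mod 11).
M = 5 × 11 = 55. M₁ = 11, y₁ ≡ 1 (mod 5). M₂ = 5, y₂ ≡ 9 (mod 11). z = 4×11×1 + 7×5×9 ≡ 29 (mod 55)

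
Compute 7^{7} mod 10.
3

Using successive squaring:
Binary expansion of 7: 111
Powers of 7 mod 10 (each is the square of the previous):
  7^1 ≡ 7 (mod 10)
  7^2 ≡ 7² = 49 ≡ 9 (mod 10)
  7^4 ≡ 9² = 81 ≡ 1 (mod 10)
7 = 4 + 2 + 1, so 7^7 = 7^4 × 7^2 × 7^1 ≡ 1 × 9 × 7 (mod 10)
Multiplying step by step:
  1 × 9 = 9 ≡ 9 (mod 10)
  9 × 7 = 63 ≡ 3 (mod 10)
Result: 7^7 ≡ 3 (mod 10)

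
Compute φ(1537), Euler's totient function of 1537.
1456

Prime factorization: 1537 = 29 × 53
Using the formula φ(n) = n × Π(1 - 1/p) for each prime factor p:
φ(1537) = 1537 × (1 - 1/29) × (1 - 1/53)
φ(1537) = 1456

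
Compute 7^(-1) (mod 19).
7^(-1) ≡ 11 (mod 19). Verification: 7 × 11 = 77 ≡ 1 (mod 19)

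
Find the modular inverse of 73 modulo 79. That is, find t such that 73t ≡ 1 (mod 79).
13

Using Extended Euclidean Algorithm:
gcd(73, 79) = 1
Bezout coefficients: 73 × 13 + 79 × -12 = 1
So 73 × 13 ≡ 1 (mod 79)
The inverse is 13 mod 79 = 13
Verification: 73 × 13 = 949 = 12 × 79 + 1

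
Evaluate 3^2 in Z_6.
2 = 2 (binary 10). Repeated squaring mod 6: 3^1 ≡ 3; 3^2 ≡ 3² = 9 ≡ 3. So 3^2 ≡ 3 (mod 6).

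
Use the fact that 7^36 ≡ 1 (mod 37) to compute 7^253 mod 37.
By Fermat: 7^{36} ≡ 1 (mod 37). 253 = 7×36 + 1. So 7^{253} ≡ 7^{1} ≡ 7 (mod 37)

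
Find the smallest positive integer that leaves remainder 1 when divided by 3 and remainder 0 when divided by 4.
M = 3 × 4 = 12. M₁ = 4, y₁ ≡ 1 (mod 3). M₂ = 3, y₂ ≡ 3 (mod 4). k = 1×4×1 + 0×3×3 ≡ 4 (mod 12). The smallest positive such number is 4.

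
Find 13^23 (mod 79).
Using repeated squaring. 23 = 16 + 4 + 2 + 1 (binary 10111). Repeated squaring mod 79: 13^1 ≡ 13; 13^2 ≡ 13² = 169 ≡ 11; 13^4 ≡ 11² = 121 ≡ 42; 13^8 ≡ 42² = 1764 ≡ 26; 13^16 ≡ 26² = 676 ≡ 44. Multiply: 13^23 = 13^16 × 13^4 × 13^2 × 13^1 ≡ 44 × 42 × 11 × 13 (mod 79): 44 × 42 = 1848 ≡ 31; 31 × 11 = 341 ≡ 25; 25 × 13 = 325 ≡ 9. So 13^23 ≡ 9 (mod 79).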